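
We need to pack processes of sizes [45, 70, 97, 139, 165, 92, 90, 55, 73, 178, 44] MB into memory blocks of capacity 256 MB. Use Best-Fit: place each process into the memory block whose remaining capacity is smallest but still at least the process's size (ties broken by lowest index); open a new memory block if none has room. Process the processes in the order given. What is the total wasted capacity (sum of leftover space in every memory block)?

232

memory block 1: place 45 MB, 211 MB left
memory block 1: place 70 MB, 141 MB left
memory block 1: place 97 MB, 44 MB left
memory block 2: place 139 MB, 117 MB left
memory block 3: place 165 MB, 91 MB left
memory block 2: place 92 MB, 25 MB left
memory block 3: place 90 MB, 1 MB left
memory block 4: place 55 MB, 201 MB left
memory block 4: place 73 MB, 128 MB left
memory block 5: place 178 MB, 78 MB left
memory block 1: place 44 MB, 0 MB left
5 memory blocks × 256 MB = 1280 MB; used 1048 MB; unused 232 MB.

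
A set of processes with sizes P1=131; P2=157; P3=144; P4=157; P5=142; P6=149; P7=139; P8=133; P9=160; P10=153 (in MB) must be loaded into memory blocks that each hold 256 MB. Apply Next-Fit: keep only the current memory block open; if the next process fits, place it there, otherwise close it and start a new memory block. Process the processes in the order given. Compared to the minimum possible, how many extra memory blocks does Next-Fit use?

0

Next-Fit: [131] [157] [144] [157] [142] [149] [139] [133] [160] [153] → 10 memory blocks.
10 processes exceed 128 MB (half the capacity), and no two of those can share a memory block, so at least 10 memory blocks are needed.
So 10 is already optimal.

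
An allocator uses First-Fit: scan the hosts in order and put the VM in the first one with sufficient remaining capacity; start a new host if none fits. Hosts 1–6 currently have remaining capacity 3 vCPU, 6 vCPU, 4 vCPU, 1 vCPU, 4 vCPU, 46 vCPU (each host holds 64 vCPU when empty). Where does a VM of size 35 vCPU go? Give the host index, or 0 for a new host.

Hosts with room: host 6 (46 vCPU).
The first with room is host 6.

6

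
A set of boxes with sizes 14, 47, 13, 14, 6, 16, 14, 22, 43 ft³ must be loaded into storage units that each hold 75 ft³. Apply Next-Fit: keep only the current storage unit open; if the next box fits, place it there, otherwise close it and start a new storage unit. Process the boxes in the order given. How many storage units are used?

storage unit 1: place 14 ft³, 61 ft³ left
storage unit 1: place 47 ft³, 14 ft³ left
storage unit 1: place 13 ft³, 1 ft³ left
storage unit 2: place 14 ft³, 61 ft³ left
storage unit 2: place 6 ft³, 55 ft³ left
storage unit 2: place 16 ft³, 39 ft³ left
storage unit 2: place 14 ft³, 25 ft³ left
storage unit 2: place 22 ft³, 3 ft³ left
storage unit 3: place 43 ft³, 32 ft³ left

3 storage units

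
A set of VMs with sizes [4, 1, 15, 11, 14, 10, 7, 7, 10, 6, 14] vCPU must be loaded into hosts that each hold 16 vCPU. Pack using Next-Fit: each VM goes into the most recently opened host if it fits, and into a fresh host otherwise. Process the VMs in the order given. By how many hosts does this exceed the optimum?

Next-Fit: [4,1] [15] [11] [14] [10] [7,7] [10,6] [14] → 8 hosts.
Total size 99 vCPU; any packing needs at least ⌈99/16⌉ = 7 hosts.
An optimal packing achieves that bound: [15,1] [14] [14] [11,4] [10,6] [10] [7,7] → 7 hosts.
Excess: 8 − 7 = 1.

1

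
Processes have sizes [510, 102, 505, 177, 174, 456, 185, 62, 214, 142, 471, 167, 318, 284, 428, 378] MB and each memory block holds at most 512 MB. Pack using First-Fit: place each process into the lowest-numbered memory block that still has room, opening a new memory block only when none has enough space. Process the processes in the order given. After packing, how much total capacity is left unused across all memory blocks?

1059

memory block 1: place 510 MB, 2 MB left
memory block 2: place 102 MB, 410 MB left
memory block 3: place 505 MB, 7 MB left
memory block 2: place 177 MB, 233 MB left
memory block 2: place 174 MB, 59 MB left
memory block 4: place 456 MB, 56 MB left
memory block 5: place 185 MB, 327 MB left
memory block 5: place 62 MB, 265 MB left
memory block 5: place 214 MB, 51 MB left
memory block 6: place 142 MB, 370 MB left
memory block 7: place 471 MB, 41 MB left
memory block 6: place 167 MB, 203 MB left
memory block 8: place 318 MB, 194 MB left
memory block 9: place 284 MB, 228 MB left
memory block 10: place 428 MB, 84 MB left
memory block 11: place 378 MB, 134 MB left
11 memory blocks × 512 MB = 5632 MB; used 4573 MB; unused 1059 MB.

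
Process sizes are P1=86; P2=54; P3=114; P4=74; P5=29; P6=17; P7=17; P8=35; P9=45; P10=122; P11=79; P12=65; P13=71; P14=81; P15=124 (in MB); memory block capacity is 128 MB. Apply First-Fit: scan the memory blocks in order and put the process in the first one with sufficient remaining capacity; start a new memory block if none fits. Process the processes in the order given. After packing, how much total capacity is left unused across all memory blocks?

267

P1 (86 MB) → memory block 1 (remaining 42 MB)
P2 (54 MB) → memory block 2 (remaining 74 MB)
P3 (114 MB) → memory block 3 (remaining 14 MB)
P4 (74 MB) → memory block 2 (remaining 0 MB)
P5 (29 MB) → memory block 1 (remaining 13 MB)
P6 (17 MB) → memory block 4 (remaining 111 MB)
P7 (17 MB) → memory block 4 (remaining 94 MB)
P8 (35 MB) → memory block 4 (remaining 59 MB)
P9 (45 MB) → memory block 4 (remaining 14 MB)
P10 (122 MB) → memory block 5 (remaining 6 MB)
P11 (79 MB) → memory block 6 (remaining 49 MB)
P12 (65 MB) → memory block 7 (remaining 63 MB)
P13 (71 MB) → memory block 8 (remaining 57 MB)
P14 (81 MB) → memory block 9 (remaining 47 MB)
P15 (124 MB) → memory block 10 (remaining 4 MB)
10 memory blocks × 128 MB = 1280 MB; used 1013 MB; unused 267 MB.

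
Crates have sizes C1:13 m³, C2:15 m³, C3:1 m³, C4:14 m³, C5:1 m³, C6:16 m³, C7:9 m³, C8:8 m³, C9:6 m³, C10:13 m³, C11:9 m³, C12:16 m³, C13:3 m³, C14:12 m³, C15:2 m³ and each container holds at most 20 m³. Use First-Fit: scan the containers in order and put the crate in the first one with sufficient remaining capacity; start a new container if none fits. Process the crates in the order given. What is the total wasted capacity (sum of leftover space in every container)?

C1 (13 m³) → container 1 (remaining 7 m³)
C2 (15 m³) → container 2 (remaining 5 m³)
C3 (1 m³) → container 1 (remaining 6 m³)
C4 (14 m³) → container 3 (remaining 6 m³)
C5 (1 m³) → container 1 (remaining 5 m³)
C6 (16 m³) → container 4 (remaining 4 m³)
C7 (9 m³) → container 5 (remaining 11 m³)
C8 (8 m³) → container 5 (remaining 3 m³)
C9 (6 m³) → container 3 (remaining 0 m³)
C10 (13 m³) → container 6 (remaining 7 m³)
C11 (9 m³) → container 7 (remaining 11 m³)
C12 (16 m³) → container 8 (remaining 4 m³)
C13 (3 m³) → container 1 (remaining 2 m³)
C14 (12 m³) → container 9 (remaining 8 m³)
C15 (2 m³) → container 1 (remaining 0 m³)
9 containers × 20 m³ = 180 m³; used 138 m³; unused 42 m³.

42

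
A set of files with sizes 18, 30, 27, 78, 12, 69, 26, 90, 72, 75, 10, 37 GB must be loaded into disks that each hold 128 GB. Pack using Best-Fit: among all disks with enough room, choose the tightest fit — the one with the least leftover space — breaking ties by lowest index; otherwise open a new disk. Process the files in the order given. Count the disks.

6 disks

Put 18 GB in disk 1; 110 GB remain.
Put 30 GB in disk 1; 80 GB remain.
Put 27 GB in disk 1; 53 GB remain.
Put 78 GB in disk 2; 50 GB remain.
Put 12 GB in disk 2; 38 GB remain.
Put 69 GB in disk 3; 59 GB remain.
Put 26 GB in disk 2; 12 GB remain.
Put 90 GB in disk 4; 38 GB remain.
Put 72 GB in disk 5; 56 GB remain.
Put 75 GB in disk 6; 53 GB remain.
Put 10 GB in disk 2; 2 GB remain.
Put 37 GB in disk 4; 1 GB remain.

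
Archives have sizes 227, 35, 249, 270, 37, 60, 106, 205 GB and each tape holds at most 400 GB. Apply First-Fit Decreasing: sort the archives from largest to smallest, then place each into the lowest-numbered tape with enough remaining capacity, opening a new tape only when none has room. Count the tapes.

4 tapes

Sorted descending: 270, 249, 227, 205, 106, 60, 37, 35.
270 GB → tape 1 (remaining 130 GB)
249 GB → tape 2 (remaining 151 GB)
227 GB → tape 3 (remaining 173 GB)
205 GB → tape 4 (remaining 195 GB)
106 GB → tape 1 (remaining 24 GB)
60 GB → tape 2 (remaining 91 GB)
37 GB → tape 2 (remaining 54 GB)
35 GB → tape 2 (remaining 19 GB)
Final tapes: [270,106] [249,60,37,35] [227] [205].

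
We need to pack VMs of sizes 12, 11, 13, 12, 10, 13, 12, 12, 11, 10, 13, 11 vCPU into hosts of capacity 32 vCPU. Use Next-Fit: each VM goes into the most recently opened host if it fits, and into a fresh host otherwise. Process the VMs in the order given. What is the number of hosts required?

12 vCPU → host 1 (remaining 20 vCPU)
11 vCPU → host 1 (remaining 9 vCPU)
13 vCPU → host 2 (remaining 19 vCPU)
12 vCPU → host 2 (remaining 7 vCPU)
10 vCPU → host 3 (remaining 22 vCPU)
13 vCPU → host 3 (remaining 9 vCPU)
12 vCPU → host 4 (remaining 20 vCPU)
12 vCPU → host 4 (remaining 8 vCPU)
11 vCPU → host 5 (remaining 21 vCPU)
10 vCPU → host 5 (remaining 11 vCPU)
13 vCPU → host 6 (remaining 19 vCPU)
11 vCPU → host 6 (remaining 8 vCPU)

6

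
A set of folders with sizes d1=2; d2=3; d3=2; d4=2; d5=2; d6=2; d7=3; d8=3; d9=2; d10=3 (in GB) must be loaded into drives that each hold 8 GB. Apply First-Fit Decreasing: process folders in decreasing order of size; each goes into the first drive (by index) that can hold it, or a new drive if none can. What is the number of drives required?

Sorted descending: 3, 3, 3, 3, 2, 2, 2, 2, 2, 2.
Put 3 GB in drive 1; 5 GB remain.
Put 3 GB in drive 1; 2 GB remain.
Put 3 GB in drive 2; 5 GB remain.
Put 3 GB in drive 2; 2 GB remain.
Put 2 GB in drive 1; 0 GB remain.
Put 2 GB in drive 2; 0 GB remain.
Put 2 GB in drive 3; 6 GB remain.
Put 2 GB in drive 3; 4 GB remain.
Put 2 GB in drive 3; 2 GB remain.
Put 2 GB in drive 3; 0 GB remain.
Final drives: [3,3,2] [3,3,2] [2,2,2,2].

3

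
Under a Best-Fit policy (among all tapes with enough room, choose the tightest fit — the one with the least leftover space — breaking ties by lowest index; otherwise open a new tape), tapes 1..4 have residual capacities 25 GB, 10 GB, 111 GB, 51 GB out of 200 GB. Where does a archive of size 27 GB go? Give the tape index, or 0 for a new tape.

4

Tapes with room: tape 3 (111 GB), tape 4 (51 GB).
Tightest fit is tape 4 with 51 GB free.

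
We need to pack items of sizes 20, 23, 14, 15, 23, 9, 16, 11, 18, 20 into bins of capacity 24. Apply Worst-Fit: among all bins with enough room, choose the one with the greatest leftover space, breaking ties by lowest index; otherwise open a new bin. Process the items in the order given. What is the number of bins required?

9

bin 1: place 20, 4 left
bin 2: place 23, 1 left
bin 3: place 14, 10 left
bin 4: place 15, 9 left
bin 5: place 23, 1 left
bin 3: place 9, 1 left
bin 6: place 16, 8 left
bin 7: place 11, 13 left
bin 8: place 18, 6 left
bin 9: place 20, 4 left
Final bins: [20] [23] [14,9] [15] [23] [16] [11] [18] [20].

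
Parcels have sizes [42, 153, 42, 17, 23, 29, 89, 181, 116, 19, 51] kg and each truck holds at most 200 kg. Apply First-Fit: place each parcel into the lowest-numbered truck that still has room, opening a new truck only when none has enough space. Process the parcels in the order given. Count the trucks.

42 kg → truck 1 (remaining 158 kg)
153 kg → truck 1 (remaining 5 kg)
42 kg → truck 2 (remaining 158 kg)
17 kg → truck 2 (remaining 141 kg)
23 kg → truck 2 (remaining 118 kg)
29 kg → truck 2 (remaining 89 kg)
89 kg → truck 2 (remaining 0 kg)
181 kg → truck 3 (remaining 19 kg)
116 kg → truck 4 (remaining 84 kg)
19 kg → truck 3 (remaining 0 kg)
51 kg → truck 4 (remaining 33 kg)

4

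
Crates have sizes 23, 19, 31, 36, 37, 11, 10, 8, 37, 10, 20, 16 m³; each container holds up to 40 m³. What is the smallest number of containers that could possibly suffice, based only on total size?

7 containers

Total size = 23 + 19 + 31 + 36 + 37 + 11 + 10 + 8 + 37 + 10 + 20 + 16 = 258 m³.
⌈258 / 40⌉ = 7.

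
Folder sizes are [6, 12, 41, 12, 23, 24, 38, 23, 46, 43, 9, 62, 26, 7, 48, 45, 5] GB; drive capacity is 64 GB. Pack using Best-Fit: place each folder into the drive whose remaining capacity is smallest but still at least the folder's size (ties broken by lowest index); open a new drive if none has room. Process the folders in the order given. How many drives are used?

9

drive 1: place 6 GB, 58 GB left
drive 1: place 12 GB, 46 GB left
drive 1: place 41 GB, 5 GB left
drive 2: place 12 GB, 52 GB left
drive 2: place 23 GB, 29 GB left
drive 2: place 24 GB, 5 GB left
drive 3: place 38 GB, 26 GB left
drive 3: place 23 GB, 3 GB left
drive 4: place 46 GB, 18 GB left
drive 5: place 43 GB, 21 GB left
drive 4: place 9 GB, 9 GB left
drive 6: place 62 GB, 2 GB left
drive 7: place 26 GB, 38 GB left
drive 4: place 7 GB, 2 GB left
drive 8: place 48 GB, 16 GB left
drive 9: place 45 GB, 19 GB left
drive 1: place 5 GB, 0 GB left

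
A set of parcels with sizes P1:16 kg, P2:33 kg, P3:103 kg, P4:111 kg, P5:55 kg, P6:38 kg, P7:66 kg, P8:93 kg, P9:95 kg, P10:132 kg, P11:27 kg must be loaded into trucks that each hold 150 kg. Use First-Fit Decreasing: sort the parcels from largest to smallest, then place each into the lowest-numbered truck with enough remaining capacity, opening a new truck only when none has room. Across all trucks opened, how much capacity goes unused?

131

Sorted descending: 132, 111, 103, 95, 93, 66, 55, 38, 33, 27, 16.
132 kg → truck 1 (remaining 18 kg)
111 kg → truck 2 (remaining 39 kg)
103 kg → truck 3 (remaining 47 kg)
95 kg → truck 4 (remaining 55 kg)
93 kg → truck 5 (remaining 57 kg)
66 kg → truck 6 (remaining 84 kg)
55 kg → truck 4 (remaining 0 kg)
38 kg → truck 2 (remaining 1 kg)
33 kg → truck 3 (remaining 14 kg)
27 kg → truck 5 (remaining 30 kg)
16 kg → truck 1 (remaining 2 kg)
6 trucks × 150 kg = 900 kg; used 769 kg; unused 131 kg.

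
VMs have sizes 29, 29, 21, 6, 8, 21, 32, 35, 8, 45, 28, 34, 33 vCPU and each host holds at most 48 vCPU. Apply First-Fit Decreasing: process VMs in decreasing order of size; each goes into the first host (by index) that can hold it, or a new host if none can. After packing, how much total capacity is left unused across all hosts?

Sorted descending: 45, 35, 34, 33, 32, 29, 29, 28, 21, 21, 8, 8, 6.
host 1: place 45 vCPU, 3 vCPU left
host 2: place 35 vCPU, 13 vCPU left
host 3: place 34 vCPU, 14 vCPU left
host 4: place 33 vCPU, 15 vCPU left
host 5: place 32 vCPU, 16 vCPU left
host 6: place 29 vCPU, 19 vCPU left
host 7: place 29 vCPU, 19 vCPU left
host 8: place 28 vCPU, 20 vCPU left
host 9: place 21 vCPU, 27 vCPU left
host 9: place 21 vCPU, 6 vCPU left
host 2: place 8 vCPU, 5 vCPU left
host 3: place 8 vCPU, 6 vCPU left
host 3: place 6 vCPU, 0 vCPU left
9 hosts × 48 vCPU = 432 vCPU; used 329 vCPU; unused 103 vCPU.

103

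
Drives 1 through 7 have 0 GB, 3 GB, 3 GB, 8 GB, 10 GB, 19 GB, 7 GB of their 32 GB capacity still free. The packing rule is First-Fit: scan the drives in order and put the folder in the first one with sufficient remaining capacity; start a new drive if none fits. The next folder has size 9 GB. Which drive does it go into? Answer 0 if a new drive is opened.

Drives with room: drive 5 (10 GB), drive 6 (19 GB).
The first with room is drive 5.

5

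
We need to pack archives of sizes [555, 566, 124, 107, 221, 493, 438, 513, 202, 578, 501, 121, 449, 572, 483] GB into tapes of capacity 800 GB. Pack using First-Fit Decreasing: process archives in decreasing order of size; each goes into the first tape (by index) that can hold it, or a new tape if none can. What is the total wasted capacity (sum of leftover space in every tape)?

2077

Sorted descending: 578, 572, 566, 555, 513, 501, 493, 483, 449, 438, 221, 202, 124, 121, 107.
tape 1: place 578 GB, 222 GB left
tape 2: place 572 GB, 228 GB left
tape 3: place 566 GB, 234 GB left
tape 4: place 555 GB, 245 GB left
tape 5: place 513 GB, 287 GB left
tape 6: place 501 GB, 299 GB left
tape 7: place 493 GB, 307 GB left
tape 8: place 483 GB, 317 GB left
tape 9: place 449 GB, 351 GB left
tape 10: place 438 GB, 362 GB left
tape 1: place 221 GB, 1 GB left
tape 2: place 202 GB, 26 GB left
tape 3: place 124 GB, 110 GB left
tape 4: place 121 GB, 124 GB left
tape 3: place 107 GB, 3 GB left
10 tapes × 800 GB = 8000 GB; used 5923 GB; unused 2077 GB.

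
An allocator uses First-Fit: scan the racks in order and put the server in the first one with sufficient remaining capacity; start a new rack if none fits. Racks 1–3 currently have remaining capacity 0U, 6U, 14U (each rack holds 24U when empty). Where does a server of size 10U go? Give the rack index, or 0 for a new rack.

3

Racks with room: rack 3 (14U).
The first with room is rack 3.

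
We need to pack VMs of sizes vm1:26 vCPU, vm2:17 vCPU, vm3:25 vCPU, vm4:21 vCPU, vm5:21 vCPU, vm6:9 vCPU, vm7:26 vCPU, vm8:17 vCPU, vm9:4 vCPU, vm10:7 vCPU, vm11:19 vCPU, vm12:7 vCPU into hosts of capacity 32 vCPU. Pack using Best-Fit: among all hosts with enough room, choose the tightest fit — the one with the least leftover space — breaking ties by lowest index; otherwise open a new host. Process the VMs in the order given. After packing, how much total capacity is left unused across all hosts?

57

Put vm1 (26 vCPU) in host 1; 6 vCPU remain.
Put vm2 (17 vCPU) in host 2; 15 vCPU remain.
Put vm3 (25 vCPU) in host 3; 7 vCPU remain.
Put vm4 (21 vCPU) in host 4; 11 vCPU remain.
Put vm5 (21 vCPU) in host 5; 11 vCPU remain.
Put vm6 (9 vCPU) in host 4; 2 vCPU remain.
Put vm7 (26 vCPU) in host 6; 6 vCPU remain.
Put vm8 (17 vCPU) in host 7; 15 vCPU remain.
Put vm9 (4 vCPU) in host 1; 2 vCPU remain.
Put vm10 (7 vCPU) in host 3; 0 vCPU remain.
Put vm11 (19 vCPU) in host 8; 13 vCPU remain.
Put vm12 (7 vCPU) in host 5; 4 vCPU remain.
8 hosts × 32 vCPU = 256 vCPU; used 199 vCPU; unused 57 vCPU.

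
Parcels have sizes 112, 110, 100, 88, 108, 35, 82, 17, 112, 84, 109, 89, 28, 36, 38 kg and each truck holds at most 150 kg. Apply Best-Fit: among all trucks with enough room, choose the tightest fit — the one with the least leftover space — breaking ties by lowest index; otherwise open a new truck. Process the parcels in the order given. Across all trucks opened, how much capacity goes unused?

352

Put 112 kg in truck 1; 38 kg remain.
Put 110 kg in truck 2; 40 kg remain.
Put 100 kg in truck 3; 50 kg remain.
Put 88 kg in truck 4; 62 kg remain.
Put 108 kg in truck 5; 42 kg remain.
Put 35 kg in truck 1; 3 kg remain.
Put 82 kg in truck 6; 68 kg remain.
Put 17 kg in truck 2; 23 kg remain.
Put 112 kg in truck 7; 38 kg remain.
Put 84 kg in truck 8; 66 kg remain.
Put 109 kg in truck 9; 41 kg remain.
Put 89 kg in truck 10; 61 kg remain.
Put 28 kg in truck 7; 10 kg remain.
Put 36 kg in truck 9; 5 kg remain.
Put 38 kg in truck 5; 4 kg remain.
10 trucks × 150 kg = 1500 kg; used 1148 kg; unused 352 kg.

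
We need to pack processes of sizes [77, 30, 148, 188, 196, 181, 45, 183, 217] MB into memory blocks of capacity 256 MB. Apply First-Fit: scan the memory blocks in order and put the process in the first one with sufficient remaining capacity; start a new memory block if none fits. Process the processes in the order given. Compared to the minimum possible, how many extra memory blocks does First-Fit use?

First-Fit: [77,30,148] [188,45] [196] [181] [183] [217] → 6 memory blocks.
6 processes exceed 128 MB (half the capacity), and no two of those can share a memory block, so at least 6 memory blocks are needed.
So 6 is already optimal.

0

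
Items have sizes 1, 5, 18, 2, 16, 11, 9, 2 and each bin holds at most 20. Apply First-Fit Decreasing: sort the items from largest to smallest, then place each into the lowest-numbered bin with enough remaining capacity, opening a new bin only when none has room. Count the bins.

Sorted descending: 18, 16, 11, 9, 5, 2, 2, 1.
18 → bin 1 (remaining 2)
16 → bin 2 (remaining 4)
11 → bin 3 (remaining 9)
9 → bin 3 (remaining 0)
5 → bin 4 (remaining 15)
2 → bin 1 (remaining 0)
2 → bin 2 (remaining 2)
1 → bin 2 (remaining 1)

4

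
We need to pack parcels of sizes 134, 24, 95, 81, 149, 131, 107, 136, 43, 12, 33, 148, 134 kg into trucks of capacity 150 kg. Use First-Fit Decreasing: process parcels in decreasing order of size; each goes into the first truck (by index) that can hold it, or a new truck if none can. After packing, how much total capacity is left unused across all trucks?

123

Sorted descending: 149, 148, 136, 134, 134, 131, 107, 95, 81, 43, 33, 24, 12.
149 kg → truck 1 (remaining 1 kg)
148 kg → truck 2 (remaining 2 kg)
136 kg → truck 3 (remaining 14 kg)
134 kg → truck 4 (remaining 16 kg)
134 kg → truck 5 (remaining 16 kg)
131 kg → truck 6 (remaining 19 kg)
107 kg → truck 7 (remaining 43 kg)
95 kg → truck 8 (remaining 55 kg)
81 kg → truck 9 (remaining 69 kg)
43 kg → truck 7 (remaining 0 kg)
33 kg → truck 8 (remaining 22 kg)
24 kg → truck 9 (remaining 45 kg)
12 kg → truck 3 (remaining 2 kg)
9 trucks × 150 kg = 1350 kg; used 1227 kg; unused 123 kg.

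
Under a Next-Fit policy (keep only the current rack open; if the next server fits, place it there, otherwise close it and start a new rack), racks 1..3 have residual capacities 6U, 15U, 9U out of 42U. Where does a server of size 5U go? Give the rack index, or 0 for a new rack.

Next-Fit only looks at rack 3, which has 9U free.
5U fits there.

3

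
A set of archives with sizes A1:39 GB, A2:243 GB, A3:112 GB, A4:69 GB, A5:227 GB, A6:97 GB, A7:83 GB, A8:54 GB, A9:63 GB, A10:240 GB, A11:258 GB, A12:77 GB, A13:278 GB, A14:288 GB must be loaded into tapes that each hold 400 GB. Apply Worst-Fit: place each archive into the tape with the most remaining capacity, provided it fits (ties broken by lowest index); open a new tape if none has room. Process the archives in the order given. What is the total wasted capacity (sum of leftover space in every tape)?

A1 (39 GB) → tape 1 (remaining 361 GB)
A2 (243 GB) → tape 1 (remaining 118 GB)
A3 (112 GB) → tape 1 (remaining 6 GB)
A4 (69 GB) → tape 2 (remaining 331 GB)
A5 (227 GB) → tape 2 (remaining 104 GB)
A6 (97 GB) → tape 2 (remaining 7 GB)
A7 (83 GB) → tape 3 (remaining 317 GB)
A8 (54 GB) → tape 3 (remaining 263 GB)
A9 (63 GB) → tape 3 (remaining 200 GB)
A10 (240 GB) → tape 4 (remaining 160 GB)
A11 (258 GB) → tape 5 (remaining 142 GB)
A12 (77 GB) → tape 3 (remaining 123 GB)
A13 (278 GB) → tape 6 (remaining 122 GB)
A14 (288 GB) → tape 7 (remaining 112 GB)
7 tapes × 400 GB = 2800 GB; used 2128 GB; unused 672 GB.

672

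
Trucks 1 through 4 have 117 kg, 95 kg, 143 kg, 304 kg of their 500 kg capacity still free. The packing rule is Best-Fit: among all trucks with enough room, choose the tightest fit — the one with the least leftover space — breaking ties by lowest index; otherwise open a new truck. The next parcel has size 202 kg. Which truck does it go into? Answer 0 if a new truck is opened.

4

Trucks with room: truck 4 (304 kg).
Tightest fit is truck 4 with 304 kg free.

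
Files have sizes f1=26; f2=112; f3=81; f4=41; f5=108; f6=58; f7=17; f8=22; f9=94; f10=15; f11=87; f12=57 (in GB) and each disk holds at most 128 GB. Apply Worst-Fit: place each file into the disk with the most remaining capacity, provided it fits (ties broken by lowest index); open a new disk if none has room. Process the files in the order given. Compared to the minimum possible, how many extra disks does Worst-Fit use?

Worst-Fit: [26,81,15] [112] [41,58,17] [108] [22,94] [87] [57] → 7 disks.
Total size 718 GB; any packing needs at least ⌈718/128⌉ = 6 disks.
An optimal packing achieves that bound: [112,15] [108,17] [94,26] [87,41] [81,22] [58,57] → 6 disks.
Excess: 7 − 6 = 1.

1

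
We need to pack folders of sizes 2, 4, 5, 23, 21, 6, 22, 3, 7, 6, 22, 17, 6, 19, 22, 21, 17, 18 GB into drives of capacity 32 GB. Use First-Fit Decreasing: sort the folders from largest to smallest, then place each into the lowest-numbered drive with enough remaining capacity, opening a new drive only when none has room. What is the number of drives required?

Sorted descending: 23, 22, 22, 22, 21, 21, 19, 18, 17, 17, 7, 6, 6, 6, 5, 4, 3, 2.
Put 23 GB in drive 1; 9 GB remain.
Put 22 GB in drive 2; 10 GB remain.
Put 22 GB in drive 3; 10 GB remain.
Put 22 GB in drive 4; 10 GB remain.
Put 21 GB in drive 5; 11 GB remain.
Put 21 GB in drive 6; 11 GB remain.
Put 19 GB in drive 7; 13 GB remain.
Put 18 GB in drive 8; 14 GB remain.
Put 17 GB in drive 9; 15 GB remain.
Put 17 GB in drive 10; 15 GB remain.
Put 7 GB in drive 1; 2 GB remain.
Put 6 GB in drive 2; 4 GB remain.
Put 6 GB in drive 3; 4 GB remain.
Put 6 GB in drive 4; 4 GB remain.
Put 5 GB in drive 5; 6 GB remain.
Put 4 GB in drive 2; 0 GB remain.
Put 3 GB in drive 3; 1 GB remain.
Put 2 GB in drive 1; 0 GB remain.
Final drives: [23,7,2] [22,6,4] [22,6,3] [22,6] [21,5] [21] [19] [18] [17] [17].

10 drives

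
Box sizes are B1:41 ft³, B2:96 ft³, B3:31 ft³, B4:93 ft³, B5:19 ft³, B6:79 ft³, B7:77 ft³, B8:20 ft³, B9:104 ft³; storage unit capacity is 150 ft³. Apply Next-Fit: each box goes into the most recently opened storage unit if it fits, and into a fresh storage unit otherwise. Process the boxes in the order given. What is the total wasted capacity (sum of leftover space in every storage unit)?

190

B1 (41 ft³) → storage unit 1 (remaining 109 ft³)
B2 (96 ft³) → storage unit 1 (remaining 13 ft³)
B3 (31 ft³) → storage unit 2 (remaining 119 ft³)
B4 (93 ft³) → storage unit 2 (remaining 26 ft³)
B5 (19 ft³) → storage unit 2 (remaining 7 ft³)
B6 (79 ft³) → storage unit 3 (remaining 71 ft³)
B7 (77 ft³) → storage unit 4 (remaining 73 ft³)
B8 (20 ft³) → storage unit 4 (remaining 53 ft³)
B9 (104 ft³) → storage unit 5 (remaining 46 ft³)
5 storage units × 150 ft³ = 750 ft³; used 560 ft³; unused 190 ft³.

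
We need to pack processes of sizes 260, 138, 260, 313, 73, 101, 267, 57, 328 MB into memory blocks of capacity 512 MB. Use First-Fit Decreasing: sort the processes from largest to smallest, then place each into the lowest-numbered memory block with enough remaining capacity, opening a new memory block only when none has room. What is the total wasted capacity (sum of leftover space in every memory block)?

763

Sorted descending: 328, 313, 267, 260, 260, 138, 101, 73, 57.
Put 328 MB in memory block 1; 184 MB remain.
Put 313 MB in memory block 2; 199 MB remain.
Put 267 MB in memory block 3; 245 MB remain.
Put 260 MB in memory block 4; 252 MB remain.
Put 260 MB in memory block 5; 252 MB remain.
Put 138 MB in memory block 1; 46 MB remain.
Put 101 MB in memory block 2; 98 MB remain.
Put 73 MB in memory block 2; 25 MB remain.
Put 57 MB in memory block 3; 188 MB remain.
5 memory blocks × 512 MB = 2560 MB; used 1797 MB; unused 763 MB.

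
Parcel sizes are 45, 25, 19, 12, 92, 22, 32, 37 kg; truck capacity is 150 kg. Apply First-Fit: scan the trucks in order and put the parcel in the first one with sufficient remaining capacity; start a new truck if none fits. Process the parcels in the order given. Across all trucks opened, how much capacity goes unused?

166

truck 1: place 45 kg, 105 kg left
truck 1: place 25 kg, 80 kg left
truck 1: place 19 kg, 61 kg left
truck 1: place 12 kg, 49 kg left
truck 2: place 92 kg, 58 kg left
truck 1: place 22 kg, 27 kg left
truck 2: place 32 kg, 26 kg left
truck 3: place 37 kg, 113 kg left
3 trucks × 150 kg = 450 kg; used 284 kg; unused 166 kg.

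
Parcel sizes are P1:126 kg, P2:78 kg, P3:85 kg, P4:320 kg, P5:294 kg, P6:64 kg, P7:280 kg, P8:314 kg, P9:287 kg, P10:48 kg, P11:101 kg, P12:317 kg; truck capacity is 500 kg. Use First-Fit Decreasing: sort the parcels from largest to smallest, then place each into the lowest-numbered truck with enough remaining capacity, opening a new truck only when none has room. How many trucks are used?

6

Sorted descending: 320, 317, 314, 294, 287, 280, 126, 101, 85, 78, 64, 48.
320 kg → truck 1 (remaining 180 kg)
317 kg → truck 2 (remaining 183 kg)
314 kg → truck 3 (remaining 186 kg)
294 kg → truck 4 (remaining 206 kg)
287 kg → truck 5 (remaining 213 kg)
280 kg → truck 6 (remaining 220 kg)
126 kg → truck 1 (remaining 54 kg)
101 kg → truck 2 (remaining 82 kg)
85 kg → truck 3 (remaining 101 kg)
78 kg → truck 2 (remaining 4 kg)
64 kg → truck 3 (remaining 37 kg)
48 kg → truck 1 (remaining 6 kg)
Final trucks: [320,126,48] [317,101,78] [314,85,64] [294] [287] [280].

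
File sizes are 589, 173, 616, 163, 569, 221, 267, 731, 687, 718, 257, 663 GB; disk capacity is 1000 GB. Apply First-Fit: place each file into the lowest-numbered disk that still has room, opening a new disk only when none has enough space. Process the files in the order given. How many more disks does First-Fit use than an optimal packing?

0

First-Fit: [589,173,163] [616,221] [569,267] [731,257] [687] [718] [663] → 7 disks.
7 files exceed 500 GB (half the capacity), and no two of those can share a disk, so at least 7 disks are needed.
So 7 is already optimal.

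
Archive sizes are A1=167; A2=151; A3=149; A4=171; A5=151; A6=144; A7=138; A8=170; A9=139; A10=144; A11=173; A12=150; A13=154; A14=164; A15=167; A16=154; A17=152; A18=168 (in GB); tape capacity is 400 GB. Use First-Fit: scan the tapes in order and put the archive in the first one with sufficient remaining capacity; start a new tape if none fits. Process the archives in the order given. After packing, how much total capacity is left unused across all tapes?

A1 (167 GB) → tape 1 (remaining 233 GB)
A2 (151 GB) → tape 1 (remaining 82 GB)
A3 (149 GB) → tape 2 (remaining 251 GB)
A4 (171 GB) → tape 2 (remaining 80 GB)
A5 (151 GB) → tape 3 (remaining 249 GB)
A6 (144 GB) → tape 3 (remaining 105 GB)
A7 (138 GB) → tape 4 (remaining 262 GB)
A8 (170 GB) → tape 4 (remaining 92 GB)
A9 (139 GB) → tape 5 (remaining 261 GB)
A10 (144 GB) → tape 5 (remaining 117 GB)
A11 (173 GB) → tape 6 (remaining 227 GB)
A12 (150 GB) → tape 6 (remaining 77 GB)
A13 (154 GB) → tape 7 (remaining 246 GB)
A14 (164 GB) → tape 7 (remaining 82 GB)
A15 (167 GB) → tape 8 (remaining 233 GB)
A16 (154 GB) → tape 8 (remaining 79 GB)
A17 (152 GB) → tape 9 (remaining 248 GB)
A18 (168 GB) → tape 9 (remaining 80 GB)
9 tapes × 400 GB = 3600 GB; used 2806 GB; unused 794 GB.

794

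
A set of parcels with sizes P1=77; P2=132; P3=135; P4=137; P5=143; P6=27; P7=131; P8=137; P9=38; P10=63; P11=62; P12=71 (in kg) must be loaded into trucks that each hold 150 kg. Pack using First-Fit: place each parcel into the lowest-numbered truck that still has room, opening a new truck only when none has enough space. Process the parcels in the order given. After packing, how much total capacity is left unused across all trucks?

truck 1: place P1 (77 kg), 73 kg left
truck 2: place P2 (132 kg), 18 kg left
truck 3: place P3 (135 kg), 15 kg left
truck 4: place P4 (137 kg), 13 kg left
truck 5: place P5 (143 kg), 7 kg left
truck 1: place P6 (27 kg), 46 kg left
truck 6: place P7 (131 kg), 19 kg left
truck 7: place P8 (137 kg), 13 kg left
truck 1: place P9 (38 kg), 8 kg left
truck 8: place P10 (63 kg), 87 kg left
truck 8: place P11 (62 kg), 25 kg left
truck 9: place P12 (71 kg), 79 kg left
9 trucks × 150 kg = 1350 kg; used 1153 kg; unused 197 kg.

197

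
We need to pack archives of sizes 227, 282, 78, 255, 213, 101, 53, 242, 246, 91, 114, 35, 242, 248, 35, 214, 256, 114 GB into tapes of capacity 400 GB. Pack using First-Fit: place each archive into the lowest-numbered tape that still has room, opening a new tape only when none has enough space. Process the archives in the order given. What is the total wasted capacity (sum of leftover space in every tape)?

954

Put 227 GB in tape 1; 173 GB remain.
Put 282 GB in tape 2; 118 GB remain.
Put 78 GB in tape 1; 95 GB remain.
Put 255 GB in tape 3; 145 GB remain.
Put 213 GB in tape 4; 187 GB remain.
Put 101 GB in tape 2; 17 GB remain.
Put 53 GB in tape 1; 42 GB remain.
Put 242 GB in tape 5; 158 GB remain.
Put 246 GB in tape 6; 154 GB remain.
Put 91 GB in tape 3; 54 GB remain.
Put 114 GB in tape 4; 73 GB remain.
Put 35 GB in tape 1; 7 GB remain.
Put 242 GB in tape 7; 158 GB remain.
Put 248 GB in tape 8; 152 GB remain.
Put 35 GB in tape 3; 19 GB remain.
Put 214 GB in tape 9; 186 GB remain.
Put 256 GB in tape 10; 144 GB remain.
Put 114 GB in tape 5; 44 GB remain.
10 tapes × 400 GB = 4000 GB; used 3046 GB; unused 954 GB.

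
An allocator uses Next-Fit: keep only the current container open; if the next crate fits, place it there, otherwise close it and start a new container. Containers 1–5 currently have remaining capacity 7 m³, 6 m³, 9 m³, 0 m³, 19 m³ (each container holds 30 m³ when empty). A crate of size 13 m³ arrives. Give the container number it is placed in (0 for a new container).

Next-Fit only looks at container 5, which has 19 m³ free.
13 m³ fits there.

5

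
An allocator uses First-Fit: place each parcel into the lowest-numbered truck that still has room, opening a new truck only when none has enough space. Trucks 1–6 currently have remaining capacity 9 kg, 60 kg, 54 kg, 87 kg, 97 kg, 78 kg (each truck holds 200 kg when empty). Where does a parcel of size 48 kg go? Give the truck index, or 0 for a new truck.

2

Trucks with room: truck 2 (60 kg), truck 3 (54 kg), truck 4 (87 kg), truck 5 (97 kg), truck 6 (78 kg).
The first with room is truck 2.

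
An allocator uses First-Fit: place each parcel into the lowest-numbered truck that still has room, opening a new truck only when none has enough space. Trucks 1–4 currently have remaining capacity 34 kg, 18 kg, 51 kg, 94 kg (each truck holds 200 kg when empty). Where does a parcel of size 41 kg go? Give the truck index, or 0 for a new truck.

3

Trucks with room: truck 3 (51 kg), truck 4 (94 kg).
The first with room is truck 3.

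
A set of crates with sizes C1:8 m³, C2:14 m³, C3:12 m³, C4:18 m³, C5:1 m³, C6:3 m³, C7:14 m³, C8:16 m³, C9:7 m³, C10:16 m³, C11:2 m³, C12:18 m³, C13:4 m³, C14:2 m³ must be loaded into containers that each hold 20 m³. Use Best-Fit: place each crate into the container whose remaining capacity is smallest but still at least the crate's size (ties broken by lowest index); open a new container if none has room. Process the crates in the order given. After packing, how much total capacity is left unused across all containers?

container 1: place C1 (8 m³), 12 m³ left
container 2: place C2 (14 m³), 6 m³ left
container 1: place C3 (12 m³), 0 m³ left
container 3: place C4 (18 m³), 2 m³ left
container 3: place C5 (1 m³), 1 m³ left
container 2: place C6 (3 m³), 3 m³ left
container 4: place C7 (14 m³), 6 m³ left
container 5: place C8 (16 m³), 4 m³ left
container 6: place C9 (7 m³), 13 m³ left
container 7: place C10 (16 m³), 4 m³ left
container 2: place C11 (2 m³), 1 m³ left
container 8: place C12 (18 m³), 2 m³ left
container 5: place C13 (4 m³), 0 m³ left
container 8: place C14 (2 m³), 0 m³ left
8 containers × 20 m³ = 160 m³; used 135 m³; unused 25 m³.

25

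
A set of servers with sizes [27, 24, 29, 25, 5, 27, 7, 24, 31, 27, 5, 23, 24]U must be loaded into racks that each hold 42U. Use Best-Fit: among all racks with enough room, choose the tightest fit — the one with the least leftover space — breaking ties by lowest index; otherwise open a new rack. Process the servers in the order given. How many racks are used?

10 racks

27U → rack 1 (remaining 15U)
24U → rack 2 (remaining 18U)
29U → rack 3 (remaining 13U)
25U → rack 4 (remaining 17U)
5U → rack 3 (remaining 8U)
27U → rack 5 (remaining 15U)
7U → rack 3 (remaining 1U)
24U → rack 6 (remaining 18U)
31U → rack 7 (remaining 11U)
27U → rack 8 (remaining 15U)
5U → rack 7 (remaining 6U)
23U → rack 9 (remaining 19U)
24U → rack 10 (remaining 18U)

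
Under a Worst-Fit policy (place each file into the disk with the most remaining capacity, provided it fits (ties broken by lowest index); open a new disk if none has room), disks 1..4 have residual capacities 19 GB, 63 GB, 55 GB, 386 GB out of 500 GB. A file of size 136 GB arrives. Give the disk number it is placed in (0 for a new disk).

Disks with room: disk 4 (386 GB).
Most room is disk 4 with 386 GB free.

4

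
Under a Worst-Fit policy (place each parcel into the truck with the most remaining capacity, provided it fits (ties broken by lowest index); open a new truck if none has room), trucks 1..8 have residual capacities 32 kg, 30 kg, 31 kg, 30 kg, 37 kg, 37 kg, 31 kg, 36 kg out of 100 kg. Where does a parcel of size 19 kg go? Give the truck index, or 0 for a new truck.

5

Trucks with room: truck 1 (32 kg), truck 2 (30 kg), truck 3 (31 kg), truck 4 (30 kg), truck 5 (37 kg), truck 6 (37 kg), truck 7 (31 kg), truck 8 (36 kg).
Most room is truck 5 with 37 kg free.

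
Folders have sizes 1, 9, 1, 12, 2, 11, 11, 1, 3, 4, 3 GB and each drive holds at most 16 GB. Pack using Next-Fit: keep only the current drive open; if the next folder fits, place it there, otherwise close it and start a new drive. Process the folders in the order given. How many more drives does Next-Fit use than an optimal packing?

Next-Fit: [1,9,1] [12,2] [11] [11,1,3] [4,3] → 5 drives.
Total size 58 GB; any packing needs at least ⌈58/16⌉ = 4 drives.
An optimal packing achieves that bound: [12,4] [11,3,2] [11,3,1,1] [9,1] → 4 drives.
Excess: 5 − 4 = 1.

1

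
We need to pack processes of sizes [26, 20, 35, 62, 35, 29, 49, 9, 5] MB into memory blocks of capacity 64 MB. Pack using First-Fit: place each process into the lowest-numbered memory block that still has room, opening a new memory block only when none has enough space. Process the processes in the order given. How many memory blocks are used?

5

memory block 1: place 26 MB, 38 MB left
memory block 1: place 20 MB, 18 MB left
memory block 2: place 35 MB, 29 MB left
memory block 3: place 62 MB, 2 MB left
memory block 4: place 35 MB, 29 MB left
memory block 2: place 29 MB, 0 MB left
memory block 5: place 49 MB, 15 MB left
memory block 1: place 9 MB, 9 MB left
memory block 1: place 5 MB, 4 MB left
Final memory blocks: [26,20,9,5] [35,29] [62] [35] [49].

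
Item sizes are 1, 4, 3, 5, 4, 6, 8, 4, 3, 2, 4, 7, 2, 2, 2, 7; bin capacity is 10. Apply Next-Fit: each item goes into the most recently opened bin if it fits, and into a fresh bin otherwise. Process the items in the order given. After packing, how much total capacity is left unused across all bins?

1 → bin 1 (remaining 9)
4 → bin 1 (remaining 5)
3 → bin 1 (remaining 2)
5 → bin 2 (remaining 5)
4 → bin 2 (remaining 1)
6 → bin 3 (remaining 4)
8 → bin 4 (remaining 2)
4 → bin 5 (remaining 6)
3 → bin 5 (remaining 3)
2 → bin 5 (remaining 1)
4 → bin 6 (remaining 6)
7 → bin 7 (remaining 3)
2 → bin 7 (remaining 1)
2 → bin 8 (remaining 8)
2 → bin 8 (remaining 6)
7 → bin 9 (remaining 3)
9 bins × 10 = 90; used 64; unused 26.

26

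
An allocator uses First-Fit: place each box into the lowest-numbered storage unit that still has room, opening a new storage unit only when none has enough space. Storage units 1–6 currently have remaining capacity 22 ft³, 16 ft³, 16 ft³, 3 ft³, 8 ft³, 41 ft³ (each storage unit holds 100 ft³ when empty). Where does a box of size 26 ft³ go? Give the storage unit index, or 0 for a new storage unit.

6

Storage units with room: storage unit 6 (41 ft³).
The first with room is storage unit 6.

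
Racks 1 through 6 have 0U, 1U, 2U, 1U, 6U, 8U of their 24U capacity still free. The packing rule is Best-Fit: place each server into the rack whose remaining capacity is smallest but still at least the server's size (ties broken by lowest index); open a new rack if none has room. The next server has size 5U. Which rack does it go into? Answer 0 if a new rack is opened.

5

Racks with room: rack 5 (6U), rack 6 (8U).
Tightest fit is rack 5 with 6U free.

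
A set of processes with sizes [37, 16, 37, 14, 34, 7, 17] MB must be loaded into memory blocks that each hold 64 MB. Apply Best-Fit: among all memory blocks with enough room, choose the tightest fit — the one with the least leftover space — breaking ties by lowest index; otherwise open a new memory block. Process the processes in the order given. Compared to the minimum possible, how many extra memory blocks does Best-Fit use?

Best-Fit: [37,16,7] [37,14] [34,17] → 3 memory blocks.
Total size 162 MB; any packing needs at least ⌈162/64⌉ = 3 memory blocks.
So 3 is already optimal.

0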